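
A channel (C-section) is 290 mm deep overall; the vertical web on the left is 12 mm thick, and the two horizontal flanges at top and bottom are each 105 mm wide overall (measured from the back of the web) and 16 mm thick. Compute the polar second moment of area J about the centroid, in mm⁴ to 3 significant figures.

Split into non-overlapping primitives; take the origin at the lower-left of the bounding box.
Web: 12 × 290, A = 3 480 mm², y = 145 mm, Ī = 24 389 000 mm⁴.
Top flange (beyond web): 93 × 16, A = 1 488 mm², y = 282 mm, Ī = 31 744 mm⁴.
Bottom flange (beyond web): 93 × 16, A = 1 488 mm², y = 8 mm, Ī = 31 744 mm⁴.
By symmetry the centroid is at mid-height, ȳ = 145 mm.
Transfer each piece to the centroidal x-axis using Ī + A·d² with d = y − 145:
  web: d = 0 mm → contributes +24 389 000 mm⁴
  top flange (beyond web): d = 137 mm → contributes +27 960 016 mm⁴
  bottom flange (beyond web): d = -137 mm → contributes +27 960 016 mm⁴
Total I = 80 309 032 mm⁴.
For the y-axis: x̄ = 30.201 mm.
Repeating about the centroidal y-axis gives I_y = 6 608 188 mm⁴.
Polar second moment: J = I_x + I_y = 86 917 220 mm⁴.

J ≈ 8.69 × 10⁷ mm⁴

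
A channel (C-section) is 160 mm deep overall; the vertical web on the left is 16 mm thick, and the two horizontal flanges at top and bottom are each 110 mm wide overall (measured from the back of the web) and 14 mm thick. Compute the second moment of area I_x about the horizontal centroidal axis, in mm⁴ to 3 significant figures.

I_x ≈ 1.95 × 10⁷ mm⁴

Treat the section as a set of non-overlapping primitives; coordinates are from the bounding-box lower-left.
Web: 16 × 160, A = 2 560 mm², y = 80 mm, Ī = 5 461 333 mm⁴.
Top flange (beyond web): 94 × 14, A = 1 316 mm², y = 153 mm, Ī = 21 495 mm⁴.
Bottom flange (beyond web): 94 × 14, A = 1 316 mm², y = 7 mm, Ī = 21 495 mm⁴.
By symmetry the centroid is at mid-height, ȳ = 80 mm.
Transfer each piece to the horizontal centroidal axis using Ī + A·d² with d = y − 80:
  web: d = 0 mm → contributes +5 461 333 mm⁴
  top flange (beyond web): d = 73 mm → contributes +7 034 459 mm⁴
  bottom flange (beyond web): d = -73 mm → contributes +7 034 459 mm⁴
Total I = 19 530 251 mm⁴.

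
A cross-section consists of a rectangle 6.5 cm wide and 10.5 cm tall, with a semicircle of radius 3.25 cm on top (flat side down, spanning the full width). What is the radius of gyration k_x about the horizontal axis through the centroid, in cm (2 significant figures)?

k_x ≈ 3.8 cm

Decompose the section into non-overlapping parts with the origin at the bottom-left of its bounding rectangle.
Rectangular body: 6.5 × 10.5, A = 68.25 cm², y = 5.25 cm, Ī = 627 cm⁴.
Semicircular cap: semicircle r = 3.25, A = 16.59 cm², y = 11.88 cm, Ī = 12.25 cm⁴.
Centroid: ȳ = ΣA·y / ΣA = 6.546 cm.
Transfer each piece to the horizontal axis through the centroid using Ī + A·d² with d = y − 6.546:
  rectangular body: d = -1.296 cm → contributes +741.8 cm⁴
  semicircular cap: d = 5.333 cm → contributes +484.1 cm⁴
Total I = 1 226 cm⁴.
Radius of gyration: k = √(I/A) = √(1 226 / 84.84) = 3.801 cm.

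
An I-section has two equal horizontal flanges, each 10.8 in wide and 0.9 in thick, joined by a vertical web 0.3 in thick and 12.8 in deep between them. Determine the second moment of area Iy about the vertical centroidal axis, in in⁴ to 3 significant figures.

Iy ≈ 189 in⁴

Treat the section as a set of non-overlapping primitives; coordinates are from the bounding-box lower-left.
Bottom flange: 10.8 × 0.9, A = 9.72 in², x = 5.4 in, Ī = 94.478 in⁴.
Web: 0.3 × 12.8, A = 3.84 in², x = 5.4 in, Ī = 0.0288 in⁴.
Top flange: 10.8 × 0.9, A = 9.72 in², x = 5.4 in, Ī = 94.478 in⁴.
By symmetry the centroid is at mid-width, x̄ = 5.4 in.
All pieces are centred on the vertical centroidal axis, so I = ΣĪ = 188.99 in⁴.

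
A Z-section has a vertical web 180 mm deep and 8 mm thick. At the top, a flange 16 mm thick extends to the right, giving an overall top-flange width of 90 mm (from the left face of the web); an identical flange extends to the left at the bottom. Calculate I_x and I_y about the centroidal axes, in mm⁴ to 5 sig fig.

Decompose the section into non-overlapping parts with the origin at the bottom-left of its bounding rectangle.
Web: 8 × 180, A = 1 440 mm², y = 90 mm, Ī = 3 888 000 mm⁴.
Top flange (beyond web): 82 × 16, A = 1 312 mm², y = 172 mm, Ī = 27989.33 mm⁴.
Bottom flange (beyond web): 82 × 16, A = 1 312 mm², y = 8 mm, Ī = 27989.33 mm⁴.
Centroid: ȳ = ΣA·y / ΣA = 90 mm.
Transfer each piece to the centroidal x-axis using Ī + A·d² with d = y − 90:
  web: d = 0 mm → contributes +3 888 000 mm⁴
  top flange (beyond web): d = 82 mm → contributes +8 849 877 mm⁴
  bottom flange (beyond web): d = -82 mm → contributes +8 849 877 mm⁴
Total I = 21 587 755 mm⁴.
For the y-axis: x̄ = 86 mm.
Repeating about the centroidal y-axis gives I_y = 6 791 595 mm⁴.

I_x ≈ 2.1588 × 10⁷ mm⁴, I_y ≈ 6.7916 × 10⁶ mm⁴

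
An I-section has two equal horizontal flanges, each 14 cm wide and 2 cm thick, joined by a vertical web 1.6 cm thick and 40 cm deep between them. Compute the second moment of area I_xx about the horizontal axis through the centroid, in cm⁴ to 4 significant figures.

I_xx ≈ 3.325 × 10⁴ cm⁴

Break the section into simple shapes (no overlaps), measuring from the bottom-left corner of the bounding box.
Bottom flange: 14 × 2, A = 28 cm², y = 1 cm, Ī = 9.33333 cm⁴.
Web: 1.6 × 40, A = 64 cm², y = 22 cm, Ī = 8533.33 cm⁴.
Top flange: 14 × 2, A = 28 cm², y = 43 cm, Ī = 9.33333 cm⁴.
By symmetry the centroid is at mid-height, ȳ = 22 cm.
Transfer each piece to the horizontal axis through the centroid using Ī + A·d² with d = y − 22:
  bottom flange: d = -21 cm → contributes +12357.3 cm⁴
  web: d = 0 cm → contributes +8533.33 cm⁴
  top flange: d = 21 cm → contributes +12357.3 cm⁴
Total I = 33 248 cm⁴.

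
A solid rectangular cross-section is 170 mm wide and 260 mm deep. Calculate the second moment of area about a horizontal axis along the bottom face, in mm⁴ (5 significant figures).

I_base ≈ 9.9597 × 10⁸ mm⁴

The section: 170 × 260, A = 44 200 mm², y = 130 mm, Ī = 248 993 333 mm⁴.
Transfer it to a horizontal axis along the bottom face using Ī + A·d² with d = y − 0:
  the section: d = 130 mm → contributes +995 973 333 mm⁴
Total I = 995 973 333 mm⁴.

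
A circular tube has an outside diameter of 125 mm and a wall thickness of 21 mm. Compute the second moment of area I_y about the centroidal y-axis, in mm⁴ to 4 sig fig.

Break the section into simple shapes (no overlaps), measuring from the bottom-left corner of the bounding box.
Outer circle: ⌀125, A = 12271.8 mm², x = 62.5 mm, Ī = 11 984 225 mm⁴.
Bore (subtracted): ⌀83, A = 5410.61 mm², x = 62.5 mm, Ī = 2 329 605 mm⁴.
By symmetry the centroid is at mid-width, x̄ = 62.5 mm.
All pieces are centred on the centroidal y-axis, so I = ΣĪ (holes subtracted) = 9 654 620 mm⁴.

I_y ≈ 9.655 × 10⁶ mm⁴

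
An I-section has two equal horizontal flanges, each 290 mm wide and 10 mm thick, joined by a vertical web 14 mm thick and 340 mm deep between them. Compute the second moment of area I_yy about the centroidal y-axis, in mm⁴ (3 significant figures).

Break the section into simple shapes (no overlaps), measuring from the bottom-left corner of the bounding box.
Bottom flange: 290 × 10, A = 2 900 mm², x = 145 mm, Ī = 20 324 167 mm⁴.
Web: 14 × 340, A = 4 760 mm², x = 145 mm, Ī = 77 747 mm⁴.
Top flange: 290 × 10, A = 2 900 mm², x = 145 mm, Ī = 20 324 167 mm⁴.
By symmetry the centroid is at mid-width, x̄ = 145 mm.
All pieces are centred on the centroidal y-axis, so I = ΣĪ = 40 726 080 mm⁴.

I_yy ≈ 4.07 × 10⁷ mm⁴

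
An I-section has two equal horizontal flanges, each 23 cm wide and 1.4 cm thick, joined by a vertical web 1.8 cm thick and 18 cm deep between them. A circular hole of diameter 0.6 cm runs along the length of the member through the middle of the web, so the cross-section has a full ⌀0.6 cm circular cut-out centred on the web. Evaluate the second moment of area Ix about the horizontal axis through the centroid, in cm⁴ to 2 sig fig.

Treat the section as a set of non-overlapping primitives; coordinates are from the bounding-box lower-left.
Bottom flange: 23 × 1.4, A = 32.2 cm², y = 0.7 cm, Ī = 5.259 cm⁴.
Web: 1.8 × 18, A = 32.4 cm², y = 10.4 cm, Ī = 874.8 cm⁴.
Top flange: 23 × 1.4, A = 32.2 cm², y = 20.1 cm, Ī = 5.259 cm⁴.
Hole (subtracted): ⌀0.6, A = 0.2827 cm², y = 10.4 cm, Ī = 0.006362 cm⁴.
By symmetry the centroid is at mid-height, ȳ = 10.4 cm.
Transfer each piece to the horizontal axis through the centroid using Ī + A·d² with d = y − 10.4:
  bottom flange: d = -9.7 cm → contributes +3 035 cm⁴
  web: d = 0 cm → contributes +874.8 cm⁴
  top flange: d = 9.7 cm → contributes +3 035 cm⁴
  hole: d = 0 cm → contributes −0.006362 cm⁴
Total I = 6 945 cm⁴.

Ix ≈ 6900 cm⁴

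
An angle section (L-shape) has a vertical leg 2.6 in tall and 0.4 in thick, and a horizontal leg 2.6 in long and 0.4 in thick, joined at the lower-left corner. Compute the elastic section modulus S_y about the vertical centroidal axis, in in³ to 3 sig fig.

S_y ≈ 0.651 in³

Treat the section as a set of non-overlapping primitives; coordinates are from the bounding-box lower-left.
Vertical leg: 0.4 × 2.6, A = 1.04 in², x = 0.2 in, Ī = 0.013867 in⁴.
Horizontal leg (remainder): 2.2 × 0.4, A = 0.88 in², x = 1.5 in, Ī = 0.35493 in⁴.
Centroid: x̄ = ΣA·x / ΣA = 0.79583 in.
Transfer each piece to the vertical centroidal axis using Ī + A·d² with d = x − 0.79583:
  vertical leg: d = -0.59583 in → contributes +0.38308 in⁴
  horizontal leg (remainder): d = 0.70417 in → contributes +0.79128 in⁴
Total I = 1.1744 in⁴.
Extreme fibre distance c = 1.8042 in; S = I/c = 0.65092 in³.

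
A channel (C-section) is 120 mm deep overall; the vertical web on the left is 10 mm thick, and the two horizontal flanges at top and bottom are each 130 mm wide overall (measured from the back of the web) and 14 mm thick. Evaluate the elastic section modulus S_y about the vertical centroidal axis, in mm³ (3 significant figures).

S_y ≈ 1.01 × 10⁵ mm³

Break the section into simple shapes (no overlaps), measuring from the bottom-left corner of the bounding box.
Web: 10 × 120, A = 1 200 mm², x = 5 mm, Ī = 10 000 mm⁴.
Top flange (beyond web): 120 × 14, A = 1 680 mm², x = 70 mm, Ī = 2 016 000 mm⁴.
Bottom flange (beyond web): 120 × 14, A = 1 680 mm², x = 70 mm, Ī = 2 016 000 mm⁴.
Centroid: x̄ = ΣA·x / ΣA = 52.895 mm.
Transfer each piece to the vertical centroidal axis using Ī + A·d² with d = x − 52.895:
  web: d = -47.895 mm → contributes +2 762 687 mm⁴
  top flange (beyond web): d = 17.105 mm → contributes +2 507 551 mm⁴
  bottom flange (beyond web): d = 17.105 mm → contributes +2 507 551 mm⁴
Total I = 7 777 789 mm⁴.
Extreme fibre distance c = 77.105 mm; S = I/c = 100 872 mm³.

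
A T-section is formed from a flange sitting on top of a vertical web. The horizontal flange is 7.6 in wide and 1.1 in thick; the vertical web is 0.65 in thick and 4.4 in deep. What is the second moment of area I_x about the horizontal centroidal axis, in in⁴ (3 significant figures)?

Treat the section as a set of non-overlapping primitives; coordinates are from the bounding-box lower-left.
Flange: 7.6 × 1.1, A = 8.36 in², y = 4.95 in, Ī = 0.84297 in⁴.
Web: 0.65 × 4.4, A = 2.86 in², y = 2.2 in, Ī = 4.6141 in⁴.
Centroid: ȳ = ΣA·y / ΣA = 4.249 in.
Transfer each piece to the horizontal centroidal axis using Ī + A·d² with d = y − 4.249:
  flange: d = 0.70098 in → contributes +4.9508 in⁴
  web: d = -2.049 in → contributes +16.622 in⁴
Total I = 21.573 in⁴.

I_x ≈ 21.6 in⁴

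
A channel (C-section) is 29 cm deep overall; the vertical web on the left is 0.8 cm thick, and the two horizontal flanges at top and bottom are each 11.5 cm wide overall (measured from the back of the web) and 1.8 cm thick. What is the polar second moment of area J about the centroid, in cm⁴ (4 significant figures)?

Break the section into simple shapes (no overlaps), measuring from the bottom-left corner of the bounding box.
Web: 0.8 × 29, A = 23.2 cm², y = 14.5 cm, Ī = 1625.93 cm⁴.
Top flange (beyond web): 10.7 × 1.8, A = 19.26 cm², y = 28.1 cm, Ī = 5.2002 cm⁴.
Bottom flange (beyond web): 10.7 × 1.8, A = 19.26 cm², y = 0.9 cm, Ī = 5.2002 cm⁴.
By symmetry the centroid is at mid-height, ȳ = 14.5 cm.
Transfer each piece to the centroidal x-axis using Ī + A·d² with d = y − 14.5:
  web: d = 0 cm → contributes +1625.93 cm⁴
  top flange (beyond web): d = 13.6 cm → contributes +3567.53 cm⁴
  bottom flange (beyond web): d = -13.6 cm → contributes +3567.53 cm⁴
Total I = 8760.99 cm⁴.
For the y-axis: x̄ = 3.98863 cm.
Repeating about the centroidal y-axis gives I_y = 847.473 cm⁴.
Polar second moment: J = I_x + I_y = 9608.47 cm⁴.

J ≈ 9608 cm⁴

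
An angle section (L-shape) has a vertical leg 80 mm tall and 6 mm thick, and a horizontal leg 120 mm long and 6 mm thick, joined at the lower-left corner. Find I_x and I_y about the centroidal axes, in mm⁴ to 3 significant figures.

I_x ≈ 6.44 × 10⁵ mm⁴, I_y ≈ 1.76 × 10⁶ mm⁴

Break the section into simple shapes (no overlaps), measuring from the bottom-left corner of the bounding box.
Vertical leg: 6 × 80, A = 480 mm², y = 40 mm, Ī = 256 000 mm⁴.
Horizontal leg (remainder): 114 × 6, A = 684 mm², y = 3 mm, Ī = 2 052 mm⁴.
Centroid: ȳ = ΣA·y / ΣA = 18.258 mm.
Transfer each piece to the centroidal x-axis using Ī + A·d² with d = y − 18.258:
  vertical leg: d = 21.742 mm → contributes +482 909 mm⁴
  horizontal leg (remainder): d = -15.258 mm → contributes +161 286 mm⁴
Total I = 644 195 mm⁴.
For the y-axis: x̄ = 38.258 mm.
Repeating about the centroidal y-axis gives I_y = 1 757 635 mm⁴.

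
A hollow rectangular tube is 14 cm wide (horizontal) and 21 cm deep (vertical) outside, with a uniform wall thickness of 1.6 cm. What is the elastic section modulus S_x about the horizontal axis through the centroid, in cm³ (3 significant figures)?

S_x ≈ 546 cm³

Split into non-overlapping primitives; take the origin at the lower-left of the bounding box.
Outer rectangle: 14 × 21, A = 294 cm², y = 10.5 cm, Ī = 10 805 cm⁴.
Inner void (subtracted): 10.8 × 17.8, A = 192.24 cm², y = 10.5 cm, Ī = 5075.8 cm⁴.
By symmetry the centroid is at mid-height, ȳ = 10.5 cm.
All pieces are centred on the horizontal axis through the centroid, so I = ΣĪ (holes subtracted) = 5728.7 cm⁴.
Extreme fibre distance c = 10.5 cm; S = I/c = 545.59 cm³.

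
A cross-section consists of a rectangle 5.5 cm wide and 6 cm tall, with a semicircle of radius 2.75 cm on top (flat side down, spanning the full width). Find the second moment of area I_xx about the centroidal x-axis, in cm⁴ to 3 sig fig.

Decompose the section into non-overlapping parts with the origin at the bottom-left of its bounding rectangle.
Rectangular body: 5.5 × 6, A = 33 cm², y = 3 cm, Ī = 99 cm⁴.
Semicircular cap: semicircle r = 2.75, A = 11.879 cm², y = 7.1671 cm, Ī = 6.2772 cm⁴.
Centroid: ȳ = ΣA·y / ΣA = 4.103 cm.
Transfer each piece to the centroidal x-axis using Ī + A·d² with d = y − 4.103:
  rectangular body: d = -1.103 cm → contributes +139.15 cm⁴
  semicircular cap: d = 3.0641 cm → contributes +117.81 cm⁴
Total I = 256.96 cm⁴.

I_xx ≈ 257 cm⁴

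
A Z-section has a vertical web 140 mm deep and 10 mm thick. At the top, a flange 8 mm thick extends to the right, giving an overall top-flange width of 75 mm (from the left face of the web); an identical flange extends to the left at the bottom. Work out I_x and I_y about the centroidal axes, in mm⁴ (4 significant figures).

Decompose the section into non-overlapping parts with the origin at the bottom-left of its bounding rectangle.
Web: 10 × 140, A = 1 400 mm², y = 70 mm, Ī = 2 286 667 mm⁴.
Top flange (beyond web): 65 × 8, A = 520 mm², y = 136 mm, Ī = 2773.33 mm⁴.
Bottom flange (beyond web): 65 × 8, A = 520 mm², y = 4 mm, Ī = 2773.33 mm⁴.
Centroid: ȳ = ΣA·y / ΣA = 70 mm.
Transfer each piece to the centroidal x-axis using Ī + A·d² with d = y − 70:
  web: d = 0 mm → contributes +2 286 667 mm⁴
  top flange (beyond web): d = 66 mm → contributes +2 267 893 mm⁴
  bottom flange (beyond web): d = -66 mm → contributes +2 267 893 mm⁴
Total I = 6 822 453 mm⁴.
For the y-axis: x̄ = 70 mm.
Repeating about the centroidal y-axis gives I_y = 1 840 333 mm⁴.

I_x ≈ 6.822 × 10⁶ mm⁴, I_y ≈ 1.840 × 10⁶ mm⁴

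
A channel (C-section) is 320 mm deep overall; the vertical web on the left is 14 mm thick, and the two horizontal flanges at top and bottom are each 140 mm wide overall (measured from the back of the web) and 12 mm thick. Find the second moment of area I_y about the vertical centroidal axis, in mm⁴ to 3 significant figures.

Treat the section as a set of non-overlapping primitives; coordinates are from the bounding-box lower-left.
Web: 14 × 320, A = 4 480 mm², x = 7 mm, Ī = 73 173 mm⁴.
Top flange (beyond web): 126 × 12, A = 1 512 mm², x = 77 mm, Ī = 2 000 376 mm⁴.
Bottom flange (beyond web): 126 × 12, A = 1 512 mm², x = 77 mm, Ī = 2 000 376 mm⁴.
Centroid: x̄ = ΣA·x / ΣA = 35.209 mm.
Transfer each piece to the vertical centroidal axis using Ī + A·d² with d = x − 35.209:
  web: d = -28.209 mm → contributes +3 638 112 mm⁴
  top flange (beyond web): d = 41.791 mm → contributes +4 641 071 mm⁴
  bottom flange (beyond web): d = 41.791 mm → contributes +4 641 071 mm⁴
Total I = 12 920 254 mm⁴.

I_y ≈ 1.29 × 10⁷ mm⁴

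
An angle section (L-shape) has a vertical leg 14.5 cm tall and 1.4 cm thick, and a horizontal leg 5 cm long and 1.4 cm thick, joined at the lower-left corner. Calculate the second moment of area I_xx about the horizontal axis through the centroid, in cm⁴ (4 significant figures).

I_xx ≈ 529.7 cm⁴

Treat the section as a set of non-overlapping primitives; coordinates are from the bounding-box lower-left.
Vertical leg: 1.4 × 14.5, A = 20.3 cm², y = 7.25 cm, Ī = 355.673 cm⁴.
Horizontal leg (remainder): 3.6 × 1.4, A = 5.04 cm², y = 0.7 cm, Ī = 0.8232 cm⁴.
Centroid: ȳ = ΣA·y / ΣA = 5.94724 cm.
Transfer each piece to the horizontal axis through the centroid using Ī + A·d² with d = y − 5.94724:
  vertical leg: d = 1.30276 cm → contributes +390.126 cm⁴
  horizontal leg (remainder): d = -5.24724 cm → contributes +139.592 cm⁴
Total I = 529.718 cm⁴.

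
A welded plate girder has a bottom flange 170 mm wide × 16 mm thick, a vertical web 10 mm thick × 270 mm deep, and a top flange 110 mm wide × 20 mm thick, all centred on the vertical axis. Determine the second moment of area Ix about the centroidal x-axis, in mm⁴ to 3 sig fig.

Treat the section as a set of non-overlapping primitives; coordinates are from the bounding-box lower-left.
Bottom plate: 170 × 16, A = 2 720 mm², y = 8 mm, Ī = 58 027 mm⁴.
Web plate: 10 × 270, A = 2 700 mm², y = 151 mm, Ī = 16 402 500 mm⁴.
Top plate: 110 × 20, A = 2 200 mm², y = 296 mm, Ī = 73 333 mm⁴.
Centroid: ȳ = ΣA·y / ΣA = 141.82 mm.
Transfer each piece to the centroidal x-axis using Ī + A·d² with d = y − 141.82:
  bottom plate: d = -133.82 mm → contributes +48 766 419 mm⁴
  web plate: d = 9.1811 mm → contributes +16 630 090 mm⁴
  top plate: d = 154.18 mm → contributes +52 371 320 mm⁴
Total I = 117 767 830 mm⁴.

Ix ≈ 1.18 × 10⁸ mm⁴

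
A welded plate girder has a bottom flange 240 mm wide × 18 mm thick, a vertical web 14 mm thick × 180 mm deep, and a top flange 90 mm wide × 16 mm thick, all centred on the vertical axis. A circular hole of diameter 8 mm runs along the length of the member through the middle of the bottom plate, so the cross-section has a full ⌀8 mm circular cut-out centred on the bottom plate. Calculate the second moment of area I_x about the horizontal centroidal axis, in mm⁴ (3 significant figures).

Decompose the section into non-overlapping parts with the origin at the bottom-left of its bounding rectangle.
Bottom plate: 240 × 18, A = 4 320 mm², y = 9 mm, Ī = 116 640 mm⁴.
Web plate: 14 × 180, A = 2 520 mm², y = 108 mm, Ī = 6 804 000 mm⁴.
Top plate: 90 × 16, A = 1 440 mm², y = 206 mm, Ī = 30 720 mm⁴.
Hole (subtracted): ⌀8, A = 50.265 mm², y = 9 mm, Ī = 201.06 mm⁴.
Centroid: ȳ = ΣA·y / ΣA = 73.785 mm.
Transfer each piece to the horizontal centroidal axis using Ī + A·d² with d = y − 73.785:
  bottom plate: d = -64.785 mm → contributes +18 247 868 mm⁴
  web plate: d = 34.215 mm → contributes +9 754 149 mm⁴
  top plate: d = 132.22 mm → contributes +25 203 236 mm⁴
  hole: d = -64.785 mm → contributes −211 167 mm⁴
Total I = 52 994 085 mm⁴.

I_x ≈ 5.30 × 10⁷ mm⁴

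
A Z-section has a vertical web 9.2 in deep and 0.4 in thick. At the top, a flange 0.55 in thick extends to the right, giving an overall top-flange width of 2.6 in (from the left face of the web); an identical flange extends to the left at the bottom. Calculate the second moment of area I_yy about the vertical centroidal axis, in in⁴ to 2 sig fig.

I_yy ≈ 5.1 in⁴

Break the section into simple shapes (no overlaps), measuring from the bottom-left corner of the bounding box.
Web: 0.4 × 9.2, A = 3.68 in², x = 2.4 in, Ī = 0.04907 in⁴.
Top flange (beyond web): 2.2 × 0.55, A = 1.21 in², x = 3.7 in, Ī = 0.488 in⁴.
Bottom flange (beyond web): 2.2 × 0.55, A = 1.21 in², x = 1.1 in, Ī = 0.488 in⁴.
Centroid: x̄ = ΣA·x / ΣA = 2.4 in.
Transfer each piece to the vertical centroidal axis using Ī + A·d² with d = x − 2.4:
  web: d = 0 in → contributes +0.04907 in⁴
  top flange (beyond web): d = 1.3 in → contributes +2.533 in⁴
  bottom flange (beyond web): d = -1.3 in → contributes +2.533 in⁴
Total I = 5.115 in⁴.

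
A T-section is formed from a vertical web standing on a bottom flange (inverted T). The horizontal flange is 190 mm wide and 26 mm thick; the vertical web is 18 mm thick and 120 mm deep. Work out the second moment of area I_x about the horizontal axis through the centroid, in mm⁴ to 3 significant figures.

Decompose the section into non-overlapping parts with the origin at the bottom-left of its bounding rectangle.
Flange: 190 × 26, A = 4 940 mm², y = 13 mm, Ī = 278 287 mm⁴.
Web: 18 × 120, A = 2 160 mm², y = 86 mm, Ī = 2 592 000 mm⁴.
Centroid: ȳ = ΣA·y / ΣA = 35.208 mm.
Transfer each piece to the horizontal axis through the centroid using Ī + A·d² with d = y − 35.208:
  flange: d = -22.208 mm → contributes +2 714 770 mm⁴
  web: d = 50.792 mm → contributes +8 164 328 mm⁴
Total I = 10 879 098 mm⁴.

I_x ≈ 1.09 × 10⁷ mm⁴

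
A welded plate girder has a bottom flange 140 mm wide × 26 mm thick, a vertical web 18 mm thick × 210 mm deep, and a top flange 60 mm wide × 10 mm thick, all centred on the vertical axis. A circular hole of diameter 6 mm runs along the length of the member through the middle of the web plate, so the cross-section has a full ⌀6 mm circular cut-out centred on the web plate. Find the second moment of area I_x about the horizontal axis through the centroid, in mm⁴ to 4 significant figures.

Break the section into simple shapes (no overlaps), measuring from the bottom-left corner of the bounding box.
Bottom plate: 140 × 26, A = 3 640 mm², y = 13 mm, Ī = 205 053 mm⁴.
Web plate: 18 × 210, A = 3 780 mm², y = 131 mm, Ī = 13 891 500 mm⁴.
Top plate: 60 × 10, A = 600 mm², y = 241 mm, Ī = 5 000 mm⁴.
Hole (subtracted): ⌀6, A = 28.2743 mm², y = 131 mm, Ī = 63.6173 mm⁴.
Centroid: ȳ = ΣA·y / ΣA = 85.513 mm.
Transfer each piece to the horizontal axis through the centroid using Ī + A·d² with d = y − 85.513:
  bottom plate: d = -72.513 mm → contributes +19 344 641 mm⁴
  web plate: d = 45.487 mm → contributes +21 712 590 mm⁴
  top plate: d = 155.487 mm → contributes +14 510 733 mm⁴
  hole: d = 45.487 mm → contributes −58565.2 mm⁴
Total I = 55 509 398 mm⁴.

I_x ≈ 5.551 × 10⁷ mm⁴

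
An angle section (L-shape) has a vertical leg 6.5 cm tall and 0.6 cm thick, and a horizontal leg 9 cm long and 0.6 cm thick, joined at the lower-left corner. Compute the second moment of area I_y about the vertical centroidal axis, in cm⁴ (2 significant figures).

Split into non-overlapping primitives; take the origin at the lower-left of the bounding box.
Vertical leg: 0.6 × 6.5, A = 3.9 cm², x = 0.3 cm, Ī = 0.117 cm⁴.
Horizontal leg (remainder): 8.4 × 0.6, A = 5.04 cm², x = 4.8 cm, Ī = 29.64 cm⁴.
Centroid: x̄ = ΣA·x / ΣA = 2.837 cm.
Transfer each piece to the vertical centroidal axis using Ī + A·d² with d = x − 2.837:
  vertical leg: d = -2.537 cm → contributes +25.22 cm⁴
  horizontal leg (remainder): d = 1.963 cm → contributes +49.06 cm⁴
Total I = 74.28 cm⁴.

I_y ≈ 74 cm⁴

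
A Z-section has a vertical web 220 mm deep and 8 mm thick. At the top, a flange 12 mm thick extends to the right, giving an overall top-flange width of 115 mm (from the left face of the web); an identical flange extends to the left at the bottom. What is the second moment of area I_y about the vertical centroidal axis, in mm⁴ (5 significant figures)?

Break the section into simple shapes (no overlaps), measuring from the bottom-left corner of the bounding box.
Web: 8 × 220, A = 1 760 mm², x = 111 mm, Ī = 9386.667 mm⁴.
Top flange (beyond web): 107 × 12, A = 1 284 mm², x = 168.5 mm, Ī = 1 225 043 mm⁴.
Bottom flange (beyond web): 107 × 12, A = 1 284 mm², x = 53.5 mm, Ī = 1 225 043 mm⁴.
Centroid: x̄ = ΣA·x / ΣA = 111 mm.
Transfer each piece to the vertical centroidal axis using Ī + A·d² with d = x − 111:
  web: d = 0 mm → contributes +9386.667 mm⁴
  top flange (beyond web): d = 57.5 mm → contributes +5 470 268 mm⁴
  bottom flange (beyond web): d = -57.5 mm → contributes +5 470 268 mm⁴
Total I = 10 949 923 mm⁴.

I_y ≈ 1.0950 × 10⁷ mm⁴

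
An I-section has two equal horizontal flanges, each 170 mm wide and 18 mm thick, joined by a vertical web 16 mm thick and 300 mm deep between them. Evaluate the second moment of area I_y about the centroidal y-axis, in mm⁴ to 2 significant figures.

I_y ≈ 1.5 × 10⁷ mm⁴

Break the section into simple shapes (no overlaps), measuring from the bottom-left corner of the bounding box.
Bottom flange: 170 × 18, A = 3 060 mm², x = 85 mm, Ī = 7 369 500 mm⁴.
Web: 16 × 300, A = 4 800 mm², x = 85 mm, Ī = 102 400 mm⁴.
Top flange: 170 × 18, A = 3 060 mm², x = 85 mm, Ī = 7 369 500 mm⁴.
By symmetry the centroid is at mid-width, x̄ = 85 mm.
All pieces are centred on the centroidal y-axis, so I = ΣĪ = 14 841 400 mm⁴.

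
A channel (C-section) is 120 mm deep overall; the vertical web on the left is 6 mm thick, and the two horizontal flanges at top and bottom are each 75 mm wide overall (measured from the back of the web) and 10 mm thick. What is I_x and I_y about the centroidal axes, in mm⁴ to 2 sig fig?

I_x ≈ 5.1 × 10⁶ mm⁴, I_y ≈ 1.2 × 10⁶ mm⁴

Treat the section as a set of non-overlapping primitives; coordinates are from the bounding-box lower-left.
Web: 6 × 120, A = 720 mm², y = 60 mm, Ī = 864 000 mm⁴.
Top flange (beyond web): 69 × 10, A = 690 mm², y = 115 mm, Ī = 5 750 mm⁴.
Bottom flange (beyond web): 69 × 10, A = 690 mm², y = 5 mm, Ī = 5 750 mm⁴.
By symmetry the centroid is at mid-height, ȳ = 60 mm.
Transfer each piece to the centroidal x-axis using Ī + A·d² with d = y − 60:
  web: d = 0 mm → contributes +864 000 mm⁴
  top flange (beyond web): d = 55 mm → contributes +2 093 000 mm⁴
  bottom flange (beyond web): d = -55 mm → contributes +2 093 000 mm⁴
Total I = 5 050 000 mm⁴.
For the y-axis: x̄ = 27.64 mm.
Repeating about the centroidal y-axis gives I_y = 1 215 032 mm⁴.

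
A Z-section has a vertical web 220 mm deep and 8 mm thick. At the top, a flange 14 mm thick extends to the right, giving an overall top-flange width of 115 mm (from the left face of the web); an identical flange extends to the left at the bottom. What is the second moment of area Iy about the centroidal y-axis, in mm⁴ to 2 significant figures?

Decompose the section into non-overlapping parts with the origin at the bottom-left of its bounding rectangle.
Web: 8 × 220, A = 1 760 mm², x = 111 mm, Ī = 9 387 mm⁴.
Top flange (beyond web): 107 × 14, A = 1 498 mm², x = 168.5 mm, Ī = 1 429 217 mm⁴.
Bottom flange (beyond web): 107 × 14, A = 1 498 mm², x = 53.5 mm, Ī = 1 429 217 mm⁴.
Centroid: x̄ = ΣA·x / ΣA = 111 mm.
Transfer each piece to the centroidal y-axis using Ī + A·d² with d = x − 111:
  web: d = 0 mm → contributes +9 387 mm⁴
  top flange (beyond web): d = 57.5 mm → contributes +6 381 979 mm⁴
  bottom flange (beyond web): d = -57.5 mm → contributes +6 381 979 mm⁴
Total I = 12 773 345 mm⁴.

Iy ≈ 1.3 × 10⁷ mm⁴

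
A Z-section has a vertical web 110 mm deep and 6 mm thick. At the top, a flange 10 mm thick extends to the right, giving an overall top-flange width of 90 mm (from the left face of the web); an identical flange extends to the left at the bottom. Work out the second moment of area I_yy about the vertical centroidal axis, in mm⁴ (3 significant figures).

I_yy ≈ 4.39 × 10⁶ mm⁴

Treat the section as a set of non-overlapping primitives; coordinates are from the bounding-box lower-left.
Web: 6 × 110, A = 660 mm², x = 87 mm, Ī = 1 980 mm⁴.
Top flange (beyond web): 84 × 10, A = 840 mm², x = 132 mm, Ī = 493 920 mm⁴.
Bottom flange (beyond web): 84 × 10, A = 840 mm², x = 42 mm, Ī = 493 920 mm⁴.
Centroid: x̄ = ΣA·x / ΣA = 87 mm.
Transfer each piece to the vertical centroidal axis using Ī + A·d² with d = x − 87:
  web: d = 0 mm → contributes +1 980 mm⁴
  top flange (beyond web): d = 45 mm → contributes +2 194 920 mm⁴
  bottom flange (beyond web): d = -45 mm → contributes +2 194 920 mm⁴
Total I = 4 391 820 mm⁴.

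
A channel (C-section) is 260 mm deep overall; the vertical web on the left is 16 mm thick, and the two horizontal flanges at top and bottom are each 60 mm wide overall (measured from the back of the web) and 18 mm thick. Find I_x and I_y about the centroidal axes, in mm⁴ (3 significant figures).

Treat the section as a set of non-overlapping primitives; coordinates are from the bounding-box lower-left.
Web: 16 × 260, A = 4 160 mm², y = 130 mm, Ī = 23 434 667 mm⁴.
Top flange (beyond web): 44 × 18, A = 792 mm², y = 251 mm, Ī = 21 384 mm⁴.
Bottom flange (beyond web): 44 × 18, A = 792 mm², y = 9 mm, Ī = 21 384 mm⁴.
By symmetry the centroid is at mid-height, ȳ = 130 mm.
Transfer each piece to the centroidal x-axis using Ī + A·d² with d = y − 130:
  web: d = 0 mm → contributes +23 434 667 mm⁴
  top flange (beyond web): d = 121 mm → contributes +11 617 056 mm⁴
  bottom flange (beyond web): d = -121 mm → contributes +11 617 056 mm⁴
Total I = 46 668 779 mm⁴.
For the y-axis: x̄ = 16.273 mm.
Repeating about the centroidal y-axis gives I_y = 1 376 767 mm⁴.

I_x ≈ 4.67 × 10⁷ mm⁴, I_y ≈ 1.38 × 10⁶ mm⁴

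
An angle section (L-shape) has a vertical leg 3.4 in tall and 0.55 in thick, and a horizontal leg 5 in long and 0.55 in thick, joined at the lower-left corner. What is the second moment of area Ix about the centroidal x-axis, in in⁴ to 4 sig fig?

Break the section into simple shapes (no overlaps), measuring from the bottom-left corner of the bounding box.
Vertical leg: 0.55 × 3.4, A = 1.87 in², y = 1.7 in, Ī = 1.80143 in⁴.
Horizontal leg (remainder): 4.45 × 0.55, A = 2.4475 in², y = 0.275 in, Ī = 0.0616974 in⁴.
Centroid: ȳ = ΣA·y / ΣA = 0.892197 in.
Transfer each piece to the centroidal x-axis using Ī + A·d² with d = y − 0.892197:
  vertical leg: d = 0.807803 in → contributes +3.02169 in⁴
  horizontal leg (remainder): d = -0.617197 in → contributes +0.99403 in⁴
Total I = 4.01572 in⁴.

Ix ≈ 4.016 in⁴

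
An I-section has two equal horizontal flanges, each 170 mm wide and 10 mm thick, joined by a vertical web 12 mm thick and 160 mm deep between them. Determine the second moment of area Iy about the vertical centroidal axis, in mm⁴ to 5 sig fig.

Split into non-overlapping primitives; take the origin at the lower-left of the bounding box.
Bottom flange: 170 × 10, A = 1 700 mm², x = 85 mm, Ī = 4 094 167 mm⁴.
Web: 12 × 160, A = 1 920 mm², x = 85 mm, Ī = 23 040 mm⁴.
Top flange: 170 × 10, A = 1 700 mm², x = 85 mm, Ī = 4 094 167 mm⁴.
By symmetry the centroid is at mid-width, x̄ = 85 mm.
All pieces are centred on the vertical centroidal axis, so I = ΣĪ = 8 211 373 mm⁴.

Iy ≈ 8.2114 × 10⁶ mm⁴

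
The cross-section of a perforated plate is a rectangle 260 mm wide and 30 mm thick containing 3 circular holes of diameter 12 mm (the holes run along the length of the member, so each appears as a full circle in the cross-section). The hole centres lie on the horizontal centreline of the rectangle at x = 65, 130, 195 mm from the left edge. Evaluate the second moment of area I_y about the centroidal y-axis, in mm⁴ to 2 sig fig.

I_y ≈ 4.3 × 10⁷ mm⁴

Split into non-overlapping primitives; take the origin at the lower-left of the bounding box.
Plate: 260 × 30, A = 7 800 mm², x = 130 mm, Ī = 43 940 000 mm⁴.
Hole 1 (subtracted): ⌀12, A = 113.1 mm², x = 65 mm, Ī = 1 018 mm⁴.
Hole 2 (subtracted): ⌀12, A = 113.1 mm², x = 130 mm, Ī = 1 018 mm⁴.
Hole 3 (subtracted): ⌀12, A = 113.1 mm², x = 195 mm, Ī = 1 018 mm⁴.
By symmetry the centroid is at mid-width, x̄ = 130 mm.
Transfer each piece to the centroidal y-axis using Ī + A·d² with d = x − 130:
  plate: d = 0 mm → contributes +43 940 000 mm⁴
  hole 1: d = -65 mm → contributes −478 854 mm⁴
  hole 2: d = 0 mm → contributes −1 018 mm⁴
  hole 3: d = 65 mm → contributes −478 854 mm⁴
Total I = 42 981 274 mm⁴.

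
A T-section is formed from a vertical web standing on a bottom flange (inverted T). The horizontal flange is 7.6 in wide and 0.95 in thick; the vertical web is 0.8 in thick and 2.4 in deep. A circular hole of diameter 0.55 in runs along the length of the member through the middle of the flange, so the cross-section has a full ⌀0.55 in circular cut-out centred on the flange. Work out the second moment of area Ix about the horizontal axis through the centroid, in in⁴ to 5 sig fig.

Split into non-overlapping primitives; take the origin at the lower-left of the bounding box.
Flange: 7.6 × 0.95, A = 7.22 in², y = 0.475 in, Ī = 0.5430042 in⁴.
Web: 0.8 × 2.4, A = 1.92 in², y = 2.15 in, Ī = 0.9216 in⁴.
Hole (subtracted): ⌀0.55, A = 0.2375829 in², y = 0.475 in, Ī = 0.004491803 in⁴.
Centroid: ȳ = ΣA·y / ΣA = 0.8362502 in.
Transfer each piece to the horizontal axis through the centroid using Ī + A·d² with d = y − 0.8362502:
  flange: d = -0.3612502 in → contributes +1.485227 in⁴
  web: d = 1.31375 in → contributes +4.235402 in⁴
  hole: d = -0.3612502 in → contributes −0.03549678 in⁴
Total I = 5.685132 in⁴.

Ix ≈ 5.6851 in⁴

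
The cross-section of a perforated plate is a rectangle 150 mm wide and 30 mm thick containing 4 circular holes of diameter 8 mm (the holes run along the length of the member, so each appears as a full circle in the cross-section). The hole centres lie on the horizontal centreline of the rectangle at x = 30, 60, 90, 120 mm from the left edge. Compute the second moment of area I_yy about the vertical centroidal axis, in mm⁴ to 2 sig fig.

Treat the section as a set of non-overlapping primitives; coordinates are from the bounding-box lower-left.
Plate: 150 × 30, A = 4 500 mm², x = 75 mm, Ī = 8 437 500 mm⁴.
Hole 1 (subtracted): ⌀8, A = 50.27 mm², x = 30 mm, Ī = 201.1 mm⁴.
Hole 2 (subtracted): ⌀8, A = 50.27 mm², x = 60 mm, Ī = 201.1 mm⁴.
Hole 3 (subtracted): ⌀8, A = 50.27 mm², x = 90 mm, Ī = 201.1 mm⁴.
Hole 4 (subtracted): ⌀8, A = 50.27 mm², x = 120 mm, Ī = 201.1 mm⁴.
By symmetry the centroid is at mid-width, x̄ = 75 mm.
Transfer each piece to the vertical centroidal axis using Ī + A·d² with d = x − 75:
  plate: d = 0 mm → contributes +8 437 500 mm⁴
  hole 1: d = -45 mm → contributes −101 989 mm⁴
  hole 2: d = -15 mm → contributes −11 511 mm⁴
  hole 3: d = 15 mm → contributes −11 511 mm⁴
  hole 4: d = 45 mm → contributes −101 989 mm⁴
Total I = 8 210 501 mm⁴.

I_yy ≈ 8.2 × 10⁶ mm⁴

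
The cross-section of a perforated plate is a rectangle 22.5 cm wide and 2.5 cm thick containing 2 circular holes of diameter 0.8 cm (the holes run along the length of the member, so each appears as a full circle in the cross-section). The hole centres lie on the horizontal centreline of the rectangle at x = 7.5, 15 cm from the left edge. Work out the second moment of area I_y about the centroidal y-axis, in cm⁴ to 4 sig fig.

Break the section into simple shapes (no overlaps), measuring from the bottom-left corner of the bounding box.
Plate: 22.5 × 2.5, A = 56.25 cm², x = 11.25 cm, Ī = 2373.05 cm⁴.
Hole 1 (subtracted): ⌀0.8, A = 0.502655 cm², x = 7.5 cm, Ī = 0.0201062 cm⁴.
Hole 2 (subtracted): ⌀0.8, A = 0.502655 cm², x = 15 cm, Ī = 0.0201062 cm⁴.
By symmetry the centroid is at mid-width, x̄ = 11.25 cm.
Transfer each piece to the centroidal y-axis using Ī + A·d² with d = x − 11.25:
  plate: d = 0 cm → contributes +2373.05 cm⁴
  hole 1: d = -3.75 cm → contributes −7.08869 cm⁴
  hole 2: d = 3.75 cm → contributes −7.08869 cm⁴
Total I = 2358.87 cm⁴.

I_y ≈ 2359 cm⁴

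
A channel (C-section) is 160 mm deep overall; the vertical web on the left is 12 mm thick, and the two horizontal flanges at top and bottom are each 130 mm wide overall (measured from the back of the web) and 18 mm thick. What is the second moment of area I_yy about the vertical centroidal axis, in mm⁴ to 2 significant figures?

Split into non-overlapping primitives; take the origin at the lower-left of the bounding box.
Web: 12 × 160, A = 1 920 mm², x = 6 mm, Ī = 23 040 mm⁴.
Top flange (beyond web): 118 × 18, A = 2 124 mm², x = 71 mm, Ī = 2 464 548 mm⁴.
Bottom flange (beyond web): 118 × 18, A = 2 124 mm², x = 71 mm, Ī = 2 464 548 mm⁴.
Centroid: x̄ = ΣA·x / ΣA = 50.77 mm.
Transfer each piece to the vertical centroidal axis using Ī + A·d² with d = x − 50.77:
  web: d = -44.77 mm → contributes +3 870 802 mm⁴
  top flange (beyond web): d = 20.23 mm → contributes +3 334 099 mm⁴
  bottom flange (beyond web): d = 20.23 mm → contributes +3 334 099 mm⁴
Total I = 10 539 000 mm⁴.

I_yy ≈ 1.1 × 10⁷ mm⁴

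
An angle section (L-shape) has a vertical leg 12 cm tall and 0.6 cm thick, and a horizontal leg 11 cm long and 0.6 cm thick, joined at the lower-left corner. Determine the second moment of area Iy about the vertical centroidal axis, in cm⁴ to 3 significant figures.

Iy ≈ 158 cm⁴

Treat the section as a set of non-overlapping primitives; coordinates are from the bounding-box lower-left.
Vertical leg: 0.6 × 12, A = 7.2 cm², x = 0.3 cm, Ī = 0.216 cm⁴.
Horizontal leg (remainder): 10.4 × 0.6, A = 6.24 cm², x = 5.8 cm, Ī = 56.243 cm⁴.
Centroid: x̄ = ΣA·x / ΣA = 2.8536 cm.
Transfer each piece to the vertical centroidal axis using Ī + A·d² with d = x − 2.8536:
  vertical leg: d = -2.5536 cm → contributes +47.165 cm⁴
  horizontal leg (remainder): d = 2.9464 cm → contributes +110.42 cm⁴
Total I = 157.58 cm⁴.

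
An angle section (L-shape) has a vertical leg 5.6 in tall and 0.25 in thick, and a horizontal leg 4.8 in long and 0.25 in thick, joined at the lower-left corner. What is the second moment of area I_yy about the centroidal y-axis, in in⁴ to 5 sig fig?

I_yy ≈ 5.5846 in⁴

Break the section into simple shapes (no overlaps), measuring from the bottom-left corner of the bounding box.
Vertical leg: 0.25 × 5.6, A = 1.4 in², x = 0.125 in, Ī = 0.007291667 in⁴.
Horizontal leg (remainder): 4.55 × 0.25, A = 1.1375 in², x = 2.525 in, Ī = 1.962424 in⁴.
Centroid: x̄ = ΣA·x / ΣA = 1.200862 in.
Transfer each piece to the centroidal y-axis using Ī + A·d² with d = x − 1.200862:
  vertical leg: d = -1.075862 in → contributes +1.627763 in⁴
  horizontal leg (remainder): d = 1.324138 in → contributes +3.95685 in⁴
Total I = 5.584613 in⁴.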